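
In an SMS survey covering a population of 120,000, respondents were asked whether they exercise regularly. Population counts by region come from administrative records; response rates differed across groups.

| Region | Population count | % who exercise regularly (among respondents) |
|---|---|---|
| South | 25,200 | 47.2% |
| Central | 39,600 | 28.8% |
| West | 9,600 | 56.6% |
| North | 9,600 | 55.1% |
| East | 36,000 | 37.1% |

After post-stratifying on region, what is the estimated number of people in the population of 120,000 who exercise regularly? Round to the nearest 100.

47,400

Each cell contributes its population count × the respondent rate:
  South: 25,200 × 47.2% = 11894.4
  Central: 39,600 × 28.8% = 11404.8
  West: 9,600 × 56.6% = 5433.6
  North: 9,600 × 55.1% = 5289.6
  East: 36,000 × 37.1% = 13,356
Estimated total = 47378.4 → 47,400.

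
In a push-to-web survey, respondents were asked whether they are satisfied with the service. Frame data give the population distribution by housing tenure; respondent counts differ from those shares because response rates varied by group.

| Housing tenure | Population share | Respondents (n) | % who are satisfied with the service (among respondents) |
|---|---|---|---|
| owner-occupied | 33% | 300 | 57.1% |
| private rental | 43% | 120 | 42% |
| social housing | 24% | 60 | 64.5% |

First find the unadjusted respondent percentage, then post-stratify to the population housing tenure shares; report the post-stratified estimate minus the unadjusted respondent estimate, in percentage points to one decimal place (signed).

-1.9 percentage points

Without adjustment, the pooled respondent share is:
  (300/480)×57.1 + (120/480)×42 + (60/480)×64.5 = 54.25%
Post-stratifying to population shares instead:
  0.33×57.1 + 0.43×42 + 0.24×64.5 = 52.383%
Difference = 52.383 − 54.25 = -1.867 pp.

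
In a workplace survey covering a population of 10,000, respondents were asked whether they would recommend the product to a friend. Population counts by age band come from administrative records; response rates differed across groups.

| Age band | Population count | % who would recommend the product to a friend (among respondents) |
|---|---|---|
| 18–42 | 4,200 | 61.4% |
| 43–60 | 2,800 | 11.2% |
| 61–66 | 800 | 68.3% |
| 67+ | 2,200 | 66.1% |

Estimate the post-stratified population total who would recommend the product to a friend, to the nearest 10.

Estimated count per cell = population count × respondent percentage:
  18–42: 4,200 × 61.4% = 2578.8
  43–60: 2,800 × 11.2% = 313.6
  61–66: 800 × 68.3% = 546.4
  67+: 2,200 × 66.1% = 1454.2
Estimated total = 4893 → 4,890.

4,890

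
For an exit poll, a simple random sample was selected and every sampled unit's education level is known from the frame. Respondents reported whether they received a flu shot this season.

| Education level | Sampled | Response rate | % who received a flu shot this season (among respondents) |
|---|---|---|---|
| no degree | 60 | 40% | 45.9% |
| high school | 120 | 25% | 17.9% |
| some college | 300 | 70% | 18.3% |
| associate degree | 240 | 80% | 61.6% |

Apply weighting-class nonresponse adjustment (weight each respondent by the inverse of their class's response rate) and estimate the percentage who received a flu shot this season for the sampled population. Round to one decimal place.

Each respondent's weight = sampled/responded in their class; summing within a class gives n_sampled, so:
  no degree: 60 × 45.9 = 2754
  high school: 120 × 17.9 = 2148
  some college: 300 × 18.3 = 5490
  associate degree: 240 × 61.6 = 14,784
Adjusted estimate = 25,176 / 720 = 34.9667 → 35.0%.

35.0%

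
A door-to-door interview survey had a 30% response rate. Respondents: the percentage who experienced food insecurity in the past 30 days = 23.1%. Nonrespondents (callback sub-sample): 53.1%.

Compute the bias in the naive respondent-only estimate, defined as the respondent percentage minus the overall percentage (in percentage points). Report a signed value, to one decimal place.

Nonresponse fraction = 1 − 0.3 = 0.7.
Bias = (nonresponse fraction) × (respondent percentage − nonrespondent percentage)
     = 0.7 × (23.1 − 53.1) = 0.7 × -30 = -21.

-21.0 percentage points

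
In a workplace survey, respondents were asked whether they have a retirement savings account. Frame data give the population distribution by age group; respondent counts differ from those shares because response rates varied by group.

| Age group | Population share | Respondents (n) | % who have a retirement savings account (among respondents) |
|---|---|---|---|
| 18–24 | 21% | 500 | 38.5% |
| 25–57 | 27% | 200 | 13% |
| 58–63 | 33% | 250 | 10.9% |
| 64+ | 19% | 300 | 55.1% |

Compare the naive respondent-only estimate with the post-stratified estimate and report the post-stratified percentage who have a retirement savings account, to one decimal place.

25.7%

Without adjustment, the pooled respondent share is:
  (500/1250)×38.5 + (200/1250)×13 + (250/1250)×10.9 + (300/1250)×55.1 = 32.884%
Reweighting by population age group shares:
  0.21×38.5 + 0.27×13 + 0.33×10.9 + 0.19×55.1 = 25.661%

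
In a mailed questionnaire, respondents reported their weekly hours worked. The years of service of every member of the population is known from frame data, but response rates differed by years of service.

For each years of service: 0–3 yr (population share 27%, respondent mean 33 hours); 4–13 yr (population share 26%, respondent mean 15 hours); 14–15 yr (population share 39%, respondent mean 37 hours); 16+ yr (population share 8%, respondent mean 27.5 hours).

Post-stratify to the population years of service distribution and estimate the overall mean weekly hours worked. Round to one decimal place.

Weight each group's respondent value by its population share:
  0–3 yr: 0.27 × 33 = 8.91
  4–13 yr: 0.26 × 15 = 3.9
  14–15 yr: 0.39 × 37 = 14.43
  16+ yr: 0.08 × 27.5 = 2.2
Post-stratified estimate = 29.44 → 29.4.

29.4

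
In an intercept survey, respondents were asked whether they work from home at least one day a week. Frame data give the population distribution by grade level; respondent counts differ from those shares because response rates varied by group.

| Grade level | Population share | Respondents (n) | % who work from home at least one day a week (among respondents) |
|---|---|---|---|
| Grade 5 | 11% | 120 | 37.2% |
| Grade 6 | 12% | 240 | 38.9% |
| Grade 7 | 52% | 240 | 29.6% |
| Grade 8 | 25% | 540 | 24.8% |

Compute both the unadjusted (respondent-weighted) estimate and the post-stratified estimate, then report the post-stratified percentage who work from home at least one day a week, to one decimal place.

30.4%

Unadjusted (pooled respondent) estimate weights by respondent counts:
  (120/1140)×37.2 + (240/1140)×38.9 + (240/1140)×29.6 + (540/1140)×24.8 = 30.0842%
Post-stratified estimate weights by population shares:
  0.11×37.2 + 0.12×38.9 + 0.52×29.6 + 0.25×24.8 = 30.352%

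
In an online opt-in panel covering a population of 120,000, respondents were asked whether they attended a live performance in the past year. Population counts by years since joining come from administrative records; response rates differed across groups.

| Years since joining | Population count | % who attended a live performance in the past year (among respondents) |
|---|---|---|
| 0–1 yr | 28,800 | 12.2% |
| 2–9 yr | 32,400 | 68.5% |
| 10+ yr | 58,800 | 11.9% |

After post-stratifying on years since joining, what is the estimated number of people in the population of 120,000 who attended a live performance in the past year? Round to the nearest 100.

32,700

Apply each group's respondent rate to its population count:
  0–1 yr: 28,800 × 12.2% = 3513.6
  2–9 yr: 32,400 × 68.5% = 22,194
  10+ yr: 58,800 × 11.9% = 6997.2
Estimated total = 32704.8 → 32,700.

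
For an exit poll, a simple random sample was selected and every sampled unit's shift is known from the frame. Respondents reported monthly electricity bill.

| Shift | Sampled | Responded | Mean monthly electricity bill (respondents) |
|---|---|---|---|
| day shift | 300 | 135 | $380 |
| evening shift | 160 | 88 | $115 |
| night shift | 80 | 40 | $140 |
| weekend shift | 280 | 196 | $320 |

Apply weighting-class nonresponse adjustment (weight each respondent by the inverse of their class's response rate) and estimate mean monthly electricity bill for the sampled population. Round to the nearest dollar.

Response rates by class: day shift 135/300 = 45%, evening shift 88/160 = 55%, night shift 40/80 = 50%, weekend shift 196/280 = 70%.
With weight = n_sampled/n_responded per class, the weighted class total is n_sampled:
  day shift: 300 × 380 = 114,000
  evening shift: 160 × 115 = 18,400
  night shift: 80 × 140 = 11,200
  weekend shift: 280 × 320 = 89,600
Adjusted estimate = 233,200 / 820 = 284.39 → $284.

$284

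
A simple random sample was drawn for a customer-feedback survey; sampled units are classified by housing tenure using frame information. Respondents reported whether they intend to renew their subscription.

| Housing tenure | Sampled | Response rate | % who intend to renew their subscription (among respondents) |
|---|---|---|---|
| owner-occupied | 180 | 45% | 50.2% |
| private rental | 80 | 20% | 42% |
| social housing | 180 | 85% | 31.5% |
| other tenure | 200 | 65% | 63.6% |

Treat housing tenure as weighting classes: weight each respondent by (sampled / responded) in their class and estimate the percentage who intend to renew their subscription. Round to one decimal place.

With weight = n_sampled/n_responded per class, the weighted class total is n_sampled:
  owner-occupied: 180 × 50.2 = 9036
  private rental: 80 × 42 = 3360
  social housing: 180 × 31.5 = 5670
  other tenure: 200 × 63.6 = 12,720
Adjusted estimate = 30,786 / 640 = 48.1031 → 48.1%.

48.1%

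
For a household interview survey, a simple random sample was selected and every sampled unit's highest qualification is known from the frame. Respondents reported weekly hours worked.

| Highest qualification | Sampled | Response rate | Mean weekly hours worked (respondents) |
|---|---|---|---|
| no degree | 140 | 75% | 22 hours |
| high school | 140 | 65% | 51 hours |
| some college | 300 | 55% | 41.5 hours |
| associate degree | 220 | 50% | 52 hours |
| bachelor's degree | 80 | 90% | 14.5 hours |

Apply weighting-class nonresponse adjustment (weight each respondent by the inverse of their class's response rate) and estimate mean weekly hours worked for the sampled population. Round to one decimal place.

40.1

With weight = n_sampled/n_responded per class, the weighted class total is n_sampled:
  no degree: 140 × 22 = 3080
  high school: 140 × 51 = 7140
  some college: 300 × 41.5 = 12,450
  associate degree: 220 × 52 = 11,440
  bachelor's degree: 80 × 14.5 = 1160
Adjusted estimate = 35,270 / 880 = 40.0795 → 40.1.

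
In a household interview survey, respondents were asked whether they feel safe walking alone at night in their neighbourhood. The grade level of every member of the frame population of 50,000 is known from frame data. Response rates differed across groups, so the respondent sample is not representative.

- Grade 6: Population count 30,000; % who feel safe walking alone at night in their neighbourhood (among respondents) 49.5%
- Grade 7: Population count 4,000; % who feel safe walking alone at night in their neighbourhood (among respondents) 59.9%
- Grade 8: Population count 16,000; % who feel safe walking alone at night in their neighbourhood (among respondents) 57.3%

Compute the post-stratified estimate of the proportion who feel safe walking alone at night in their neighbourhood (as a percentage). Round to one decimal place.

52.8%

Weight each group's respondent value by its population share:
  Grade 6: (30,000/50,000) × 49.5 = 29.7
  Grade 7: (4,000/50,000) × 59.9 = 4.792
  Grade 8: (16,000/50,000) × 57.3 = 18.336
Post-stratified estimate = 52.828 → 52.8%.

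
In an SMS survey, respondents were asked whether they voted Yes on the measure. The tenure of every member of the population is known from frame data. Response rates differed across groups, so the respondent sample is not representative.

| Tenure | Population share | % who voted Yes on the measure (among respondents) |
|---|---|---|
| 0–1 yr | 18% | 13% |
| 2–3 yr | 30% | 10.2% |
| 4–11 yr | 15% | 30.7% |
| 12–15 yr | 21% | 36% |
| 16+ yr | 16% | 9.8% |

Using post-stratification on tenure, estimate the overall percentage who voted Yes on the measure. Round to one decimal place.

Weight each group's respondent value by its population share:
  0–1 yr: 0.18 × 13 = 2.34
  2–3 yr: 0.3 × 10.2 = 3.06
  4–11 yr: 0.15 × 30.7 = 4.605
  12–15 yr: 0.21 × 36 = 7.56
  16+ yr: 0.16 × 9.8 = 1.568
Post-stratified estimate = 19.133 → 19.1%.

19.1%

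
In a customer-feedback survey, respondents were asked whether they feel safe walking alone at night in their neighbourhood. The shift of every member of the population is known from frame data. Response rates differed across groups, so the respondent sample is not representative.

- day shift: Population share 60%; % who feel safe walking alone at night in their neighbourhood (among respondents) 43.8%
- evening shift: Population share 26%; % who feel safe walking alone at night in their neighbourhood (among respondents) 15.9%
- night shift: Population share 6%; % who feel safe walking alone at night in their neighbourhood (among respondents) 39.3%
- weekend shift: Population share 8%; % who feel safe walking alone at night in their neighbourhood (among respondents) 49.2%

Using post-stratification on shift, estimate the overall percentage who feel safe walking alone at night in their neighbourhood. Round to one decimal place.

36.7%

Each cell contributes population-share × respondent value:
  day shift: 0.6 × 43.8 = 26.28
  evening shift: 0.26 × 15.9 = 4.134
  night shift: 0.06 × 39.3 = 2.358
  weekend shift: 0.08 × 49.2 = 3.936
Post-stratified estimate = 36.708 → 36.7%.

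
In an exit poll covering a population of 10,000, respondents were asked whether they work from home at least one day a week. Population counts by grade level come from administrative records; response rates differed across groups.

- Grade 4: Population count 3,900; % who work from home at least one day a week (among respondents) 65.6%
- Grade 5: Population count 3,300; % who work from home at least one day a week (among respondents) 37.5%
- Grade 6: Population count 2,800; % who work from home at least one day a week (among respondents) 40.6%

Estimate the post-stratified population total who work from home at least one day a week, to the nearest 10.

Each cell contributes its population count × the respondent rate:
  Grade 4: 3,900 × 65.6% = 2558.4
  Grade 5: 3,300 × 37.5% = 1237.5
  Grade 6: 2,800 × 40.6% = 1136.8
Estimated total = 4932.7 → 4,930.

4,930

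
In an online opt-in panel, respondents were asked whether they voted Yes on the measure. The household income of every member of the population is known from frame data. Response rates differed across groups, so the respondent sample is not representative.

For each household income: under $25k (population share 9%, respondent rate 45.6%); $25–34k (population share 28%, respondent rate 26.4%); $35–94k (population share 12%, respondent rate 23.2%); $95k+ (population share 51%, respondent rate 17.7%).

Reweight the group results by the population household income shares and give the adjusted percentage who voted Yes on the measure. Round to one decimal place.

Post-stratification weights by population share, not respondent share:
  under $25k: 0.09 × 45.6 = 4.104
  $25–34k: 0.28 × 26.4 = 7.392
  $35–94k: 0.12 × 23.2 = 2.784
  $95k+: 0.51 × 17.7 = 9.027
Post-stratified estimate = 23.307 → 23.3%.

23.3%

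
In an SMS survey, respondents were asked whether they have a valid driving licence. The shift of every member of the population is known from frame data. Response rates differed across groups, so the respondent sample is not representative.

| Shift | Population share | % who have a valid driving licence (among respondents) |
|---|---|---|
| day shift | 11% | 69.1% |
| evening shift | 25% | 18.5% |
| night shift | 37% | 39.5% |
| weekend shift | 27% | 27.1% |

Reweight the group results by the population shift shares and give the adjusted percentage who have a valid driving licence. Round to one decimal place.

Reweight to the known shift distribution:
  day shift: 0.11 × 69.1 = 7.601
  evening shift: 0.25 × 18.5 = 4.625
  night shift: 0.37 × 39.5 = 14.615
  weekend shift: 0.27 × 27.1 = 7.317
Post-stratified estimate = 34.158 → 34.2%.

34.2%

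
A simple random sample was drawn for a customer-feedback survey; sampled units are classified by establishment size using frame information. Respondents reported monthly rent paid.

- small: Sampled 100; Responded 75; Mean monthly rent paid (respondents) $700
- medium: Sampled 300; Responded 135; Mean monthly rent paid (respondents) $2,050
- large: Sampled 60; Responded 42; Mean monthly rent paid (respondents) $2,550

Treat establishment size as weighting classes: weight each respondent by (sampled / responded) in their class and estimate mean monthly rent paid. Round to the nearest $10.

Response rates by class: small 75/100 = 75%, medium 135/300 = 45%, large 42/60 = 70%.
Inverse-response-rate weighting restores each class to its sampled count, so class totals weight by n_sampled:
  small: 100 × 700 = 70,000
  medium: 300 × 2050 = 615,000
  large: 60 × 2550 = 153,000
Adjusted estimate = 838,000 / 460 = 1821.74 → $1,820.

$1,820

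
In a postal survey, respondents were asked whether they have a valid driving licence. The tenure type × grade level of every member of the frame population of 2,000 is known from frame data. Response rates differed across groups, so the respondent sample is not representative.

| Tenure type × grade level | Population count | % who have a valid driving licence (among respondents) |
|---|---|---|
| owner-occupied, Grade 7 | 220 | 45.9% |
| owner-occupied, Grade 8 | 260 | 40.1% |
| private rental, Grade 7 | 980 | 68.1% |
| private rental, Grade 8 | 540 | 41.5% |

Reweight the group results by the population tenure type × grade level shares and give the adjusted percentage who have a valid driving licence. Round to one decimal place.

54.8%

Post-stratification weights by population share, not respondent share:
  owner-occupied, Grade 7: (220/2,000) × 45.9 = 5.049
  owner-occupied, Grade 8: (260/2,000) × 40.1 = 5.213
  private rental, Grade 7: (980/2,000) × 68.1 = 33.369
  private rental, Grade 8: (540/2,000) × 41.5 = 11.205
Post-stratified estimate = 54.836 → 54.8%.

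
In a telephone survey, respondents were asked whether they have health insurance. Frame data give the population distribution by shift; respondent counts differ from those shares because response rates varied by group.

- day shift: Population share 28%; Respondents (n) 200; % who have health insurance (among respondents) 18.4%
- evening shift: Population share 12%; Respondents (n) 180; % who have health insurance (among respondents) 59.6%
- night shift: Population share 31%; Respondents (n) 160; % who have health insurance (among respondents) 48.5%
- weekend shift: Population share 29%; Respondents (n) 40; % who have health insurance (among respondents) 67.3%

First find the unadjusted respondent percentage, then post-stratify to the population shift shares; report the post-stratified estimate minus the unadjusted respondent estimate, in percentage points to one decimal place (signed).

Unadjusted (pooled respondent) estimate weights by respondent counts:
  (200/580)×18.4 + (180/580)×59.6 + (160/580)×48.5 + (40/580)×67.3 = 42.8621%
Reweighting by population shift shares:
  0.28×18.4 + 0.12×59.6 + 0.31×48.5 + 0.29×67.3 = 46.856%
Difference = 46.856 − 42.8621 = 3.9939 pp.

+4.0 percentage points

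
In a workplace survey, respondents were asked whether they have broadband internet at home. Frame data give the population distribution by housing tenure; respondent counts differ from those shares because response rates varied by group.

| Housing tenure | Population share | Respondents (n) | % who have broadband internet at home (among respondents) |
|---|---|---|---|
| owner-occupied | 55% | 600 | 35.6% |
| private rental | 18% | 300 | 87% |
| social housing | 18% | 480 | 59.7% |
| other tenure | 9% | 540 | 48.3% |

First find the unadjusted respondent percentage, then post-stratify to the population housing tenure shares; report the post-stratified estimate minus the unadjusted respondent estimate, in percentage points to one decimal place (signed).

Naive respondent-only estimate (weights = respondent counts):
  (600/1920)×35.6 + (300/1920)×87 + (480/1920)×59.7 + (540/1920)×48.3 = 53.2281%
Post-stratifying to population shares instead:
  0.55×35.6 + 0.18×87 + 0.18×59.7 + 0.09×48.3 = 50.333%
Difference = 50.333 − 53.2281 = -2.8951 pp.

-2.9 percentage points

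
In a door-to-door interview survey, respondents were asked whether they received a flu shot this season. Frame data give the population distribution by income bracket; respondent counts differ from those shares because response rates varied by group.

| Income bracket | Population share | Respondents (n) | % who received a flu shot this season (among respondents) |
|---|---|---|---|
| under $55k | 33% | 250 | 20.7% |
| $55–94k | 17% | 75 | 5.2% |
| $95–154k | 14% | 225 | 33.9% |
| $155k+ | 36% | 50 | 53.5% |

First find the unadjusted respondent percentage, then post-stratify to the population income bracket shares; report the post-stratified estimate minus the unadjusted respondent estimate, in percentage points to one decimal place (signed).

Naive respondent-only estimate (weights = respondent counts):
  (250/600)×20.7 + (75/600)×5.2 + (225/600)×33.9 + (50/600)×53.5 = 26.4458%
Post-stratified estimate weights by population shares:
  0.33×20.7 + 0.17×5.2 + 0.14×33.9 + 0.36×53.5 = 31.721%
Difference = 31.721 − 26.4458 = 5.2752 pp.

+5.3 percentage points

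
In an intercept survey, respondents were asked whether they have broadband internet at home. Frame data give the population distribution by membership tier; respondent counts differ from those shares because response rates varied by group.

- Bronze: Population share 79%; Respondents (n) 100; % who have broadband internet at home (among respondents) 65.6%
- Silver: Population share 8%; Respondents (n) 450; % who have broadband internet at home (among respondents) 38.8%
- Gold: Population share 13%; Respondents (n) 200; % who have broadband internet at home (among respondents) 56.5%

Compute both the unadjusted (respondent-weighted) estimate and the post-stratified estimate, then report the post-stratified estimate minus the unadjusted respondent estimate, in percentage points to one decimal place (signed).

Unadjusted (pooled respondent) estimate weights by respondent counts:
  (100/750)×65.6 + (450/750)×38.8 + (200/750)×56.5 = 47.0933%
Post-stratifying to population shares instead:
  0.79×65.6 + 0.08×38.8 + 0.13×56.5 = 62.273%
Difference = 62.273 − 47.0933 = 15.1797 pp.

+15.2 percentage points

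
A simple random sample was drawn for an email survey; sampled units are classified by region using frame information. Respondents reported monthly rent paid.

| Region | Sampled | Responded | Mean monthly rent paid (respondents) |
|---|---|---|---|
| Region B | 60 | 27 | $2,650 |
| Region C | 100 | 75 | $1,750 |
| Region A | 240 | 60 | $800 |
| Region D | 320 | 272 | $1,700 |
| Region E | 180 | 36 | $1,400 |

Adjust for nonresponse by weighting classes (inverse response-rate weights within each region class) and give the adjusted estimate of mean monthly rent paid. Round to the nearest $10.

Response rates by class: Region B 27/60 = 45%, Region C 75/100 = 75%, Region A 60/240 = 25%, Region D 272/320 = 85%, Region E 36/180 = 20%.
With weight = n_sampled/n_responded per class, the weighted class total is n_sampled:
  Region B: 60 × 2650 = 159,000
  Region C: 100 × 1750 = 175,000
  Region A: 240 × 800 = 192,000
  Region D: 320 × 1700 = 544,000
  Region E: 180 × 1400 = 252,000
Adjusted estimate = 1,322,000 / 900 = 1468.89 → $1,470.

$1,470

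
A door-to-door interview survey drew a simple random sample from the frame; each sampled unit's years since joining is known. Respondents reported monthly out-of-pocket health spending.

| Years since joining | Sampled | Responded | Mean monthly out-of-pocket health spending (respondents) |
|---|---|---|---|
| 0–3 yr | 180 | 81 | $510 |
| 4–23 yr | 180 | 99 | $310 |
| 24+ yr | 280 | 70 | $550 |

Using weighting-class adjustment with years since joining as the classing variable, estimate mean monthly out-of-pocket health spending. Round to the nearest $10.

$470

Class response rates: 0–3 yr 81/180 = 45%, 4–23 yr 99/180 = 55%, 24+ yr 70/280 = 25%.
Weighting each respondent by the inverse class response rate inflates each class back to its sampled size, so the class weight is n_sampled:
  0–3 yr: 180 × 510 = 91,800
  4–23 yr: 180 × 310 = 55,800
  24+ yr: 280 × 550 = 154,000
Adjusted estimate = 301,600 / 640 = 471.25 → $470.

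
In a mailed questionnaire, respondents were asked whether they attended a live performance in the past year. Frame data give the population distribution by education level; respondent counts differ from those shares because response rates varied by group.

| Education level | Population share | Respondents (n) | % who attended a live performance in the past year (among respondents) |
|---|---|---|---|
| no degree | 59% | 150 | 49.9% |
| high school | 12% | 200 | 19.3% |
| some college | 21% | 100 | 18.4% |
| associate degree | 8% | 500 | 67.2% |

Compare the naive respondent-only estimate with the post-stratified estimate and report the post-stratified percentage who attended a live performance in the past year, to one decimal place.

Naive respondent-only estimate (weights = respondent counts):
  (150/950)×49.9 + (200/950)×19.3 + (100/950)×18.4 + (500/950)×67.2 = 49.2474%
Reweighting by population education level shares:
  0.59×49.9 + 0.12×19.3 + 0.21×18.4 + 0.08×67.2 = 40.997%

41.0%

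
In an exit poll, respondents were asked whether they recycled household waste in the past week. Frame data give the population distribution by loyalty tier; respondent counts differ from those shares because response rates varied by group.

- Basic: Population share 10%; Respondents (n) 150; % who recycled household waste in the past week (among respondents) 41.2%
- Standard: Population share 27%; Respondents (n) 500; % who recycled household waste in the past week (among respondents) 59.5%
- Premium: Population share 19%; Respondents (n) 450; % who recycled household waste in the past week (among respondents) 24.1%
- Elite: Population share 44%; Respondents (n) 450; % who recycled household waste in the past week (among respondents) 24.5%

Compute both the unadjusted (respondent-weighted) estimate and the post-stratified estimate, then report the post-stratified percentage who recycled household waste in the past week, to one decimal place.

Without adjustment, the pooled respondent share is:
  (150/1550)×41.2 + (500/1550)×59.5 + (450/1550)×24.1 + (450/1550)×24.5 = 37.2903%
Post-stratifying to population shares instead:
  0.1×41.2 + 0.27×59.5 + 0.19×24.1 + 0.44×24.5 = 35.544%

35.5%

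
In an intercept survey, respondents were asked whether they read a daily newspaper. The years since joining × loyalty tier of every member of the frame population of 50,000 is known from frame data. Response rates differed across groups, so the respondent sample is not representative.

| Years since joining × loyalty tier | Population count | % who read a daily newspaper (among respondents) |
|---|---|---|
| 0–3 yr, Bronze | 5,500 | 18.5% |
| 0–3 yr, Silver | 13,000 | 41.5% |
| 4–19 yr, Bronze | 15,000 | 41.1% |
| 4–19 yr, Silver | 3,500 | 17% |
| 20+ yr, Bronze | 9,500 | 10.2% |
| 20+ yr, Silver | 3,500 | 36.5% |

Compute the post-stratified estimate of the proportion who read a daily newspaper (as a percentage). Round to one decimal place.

30.8%

Reweight to the known years since joining × loyalty tier distribution:
  0–3 yr, Bronze: (5,500/50,000) × 18.5 = 2.035
  0–3 yr, Silver: (13,000/50,000) × 41.5 = 10.79
  4–19 yr, Bronze: (15,000/50,000) × 41.1 = 12.33
  4–19 yr, Silver: (3,500/50,000) × 17 = 1.19
  20+ yr, Bronze: (9,500/50,000) × 10.2 = 1.938
  20+ yr, Silver: (3,500/50,000) × 36.5 = 2.555
Post-stratified estimate = 30.838 → 30.8%.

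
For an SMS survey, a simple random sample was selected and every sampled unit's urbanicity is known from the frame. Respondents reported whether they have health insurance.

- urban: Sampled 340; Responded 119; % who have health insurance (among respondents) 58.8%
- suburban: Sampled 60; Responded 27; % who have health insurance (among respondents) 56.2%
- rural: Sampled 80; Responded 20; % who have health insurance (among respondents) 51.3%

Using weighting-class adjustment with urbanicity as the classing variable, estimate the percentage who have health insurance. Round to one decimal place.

Response rates by class: urban 119/340 = 35%, suburban 27/60 = 45%, rural 20/80 = 25%.
With weight = n_sampled/n_responded per class, the weighted class total is n_sampled:
  urban: 340 × 58.8 = 19,992
  suburban: 60 × 56.2 = 3372
  rural: 80 × 51.3 = 4104
Adjusted estimate = 27,468 / 480 = 57.225 → 57.2%.

57.2%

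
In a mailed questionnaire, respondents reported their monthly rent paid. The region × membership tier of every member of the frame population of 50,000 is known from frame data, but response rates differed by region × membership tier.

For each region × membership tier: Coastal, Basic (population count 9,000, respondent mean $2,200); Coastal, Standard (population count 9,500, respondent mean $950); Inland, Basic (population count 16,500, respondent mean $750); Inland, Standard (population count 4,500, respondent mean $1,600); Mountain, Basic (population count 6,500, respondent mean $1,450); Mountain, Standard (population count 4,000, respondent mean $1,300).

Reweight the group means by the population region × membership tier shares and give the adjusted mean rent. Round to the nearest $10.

Post-stratification weights by population share, not respondent share:
  Coastal, Basic: (9,000/50,000) × 2200 = 396
  Coastal, Standard: (9,500/50,000) × 950 = 180.5
  Inland, Basic: (16,500/50,000) × 750 = 247.5
  Inland, Standard: (4,500/50,000) × 1600 = 144
  Mountain, Basic: (6,500/50,000) × 1450 = 188.5
  Mountain, Standard: (4,000/50,000) × 1300 = 104
Post-stratified estimate = 1260.5 → $1,260.

$1,260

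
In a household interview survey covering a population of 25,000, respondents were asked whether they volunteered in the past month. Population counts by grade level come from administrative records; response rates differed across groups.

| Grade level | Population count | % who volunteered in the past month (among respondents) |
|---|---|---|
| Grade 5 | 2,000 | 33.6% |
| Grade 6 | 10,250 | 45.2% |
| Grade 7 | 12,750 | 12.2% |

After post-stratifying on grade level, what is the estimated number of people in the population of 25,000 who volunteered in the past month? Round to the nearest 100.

Each cell contributes its population count × the respondent rate:
  Grade 5: 2,000 × 33.6% = 672
  Grade 6: 10,250 × 45.2% = 4633
  Grade 7: 12,750 × 12.2% = 1555.5
Estimated total = 6860.5 → 6,900.

6,900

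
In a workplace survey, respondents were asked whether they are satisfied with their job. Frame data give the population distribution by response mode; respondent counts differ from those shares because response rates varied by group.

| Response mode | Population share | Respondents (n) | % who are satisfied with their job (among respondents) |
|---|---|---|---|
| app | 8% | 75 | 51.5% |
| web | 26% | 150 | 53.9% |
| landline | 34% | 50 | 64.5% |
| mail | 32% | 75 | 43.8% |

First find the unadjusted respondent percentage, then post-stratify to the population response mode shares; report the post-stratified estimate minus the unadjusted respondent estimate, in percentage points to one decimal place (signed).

Naive respondent-only estimate (weights = respondent counts):
  (75/350)×51.5 + (150/350)×53.9 + (50/350)×64.5 + (75/350)×43.8 = 52.7357%
Post-stratified estimate weights by population shares:
  0.08×51.5 + 0.26×53.9 + 0.34×64.5 + 0.32×43.8 = 54.08%
Difference = 54.08 − 52.7357 = 1.3443 pp.

+1.3 percentage points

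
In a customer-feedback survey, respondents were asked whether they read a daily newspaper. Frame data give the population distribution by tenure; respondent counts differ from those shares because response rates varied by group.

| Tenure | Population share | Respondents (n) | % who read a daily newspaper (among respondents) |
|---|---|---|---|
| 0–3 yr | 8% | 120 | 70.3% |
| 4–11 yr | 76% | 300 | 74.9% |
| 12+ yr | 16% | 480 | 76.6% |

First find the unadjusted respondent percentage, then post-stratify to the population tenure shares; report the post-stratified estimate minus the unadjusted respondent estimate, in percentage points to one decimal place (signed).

-0.4 percentage points

Unadjusted (pooled respondent) estimate weights by respondent counts:
  (120/900)×70.3 + (300/900)×74.9 + (480/900)×76.6 = 75.1933%
Post-stratifying to population shares instead:
  0.08×70.3 + 0.76×74.9 + 0.16×76.6 = 74.804%
Difference = 74.804 − 75.1933 = -0.3893 pp.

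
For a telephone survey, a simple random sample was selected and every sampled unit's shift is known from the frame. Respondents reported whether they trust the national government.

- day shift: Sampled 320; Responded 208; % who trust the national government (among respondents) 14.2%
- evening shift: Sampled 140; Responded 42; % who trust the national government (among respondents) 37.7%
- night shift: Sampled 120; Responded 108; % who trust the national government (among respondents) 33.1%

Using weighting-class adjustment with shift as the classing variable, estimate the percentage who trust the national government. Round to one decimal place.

Response rates by class: day shift 208/320 = 65%, evening shift 42/140 = 30%, night shift 108/120 = 90%.
Weighting each respondent by the inverse class response rate inflates each class back to its sampled size, so the class weight is n_sampled:
  day shift: 320 × 14.2 = 4544
  evening shift: 140 × 37.7 = 5278
  night shift: 120 × 33.1 = 3972
Adjusted estimate = 13,794 / 580 = 23.7828 → 23.8%.

23.8%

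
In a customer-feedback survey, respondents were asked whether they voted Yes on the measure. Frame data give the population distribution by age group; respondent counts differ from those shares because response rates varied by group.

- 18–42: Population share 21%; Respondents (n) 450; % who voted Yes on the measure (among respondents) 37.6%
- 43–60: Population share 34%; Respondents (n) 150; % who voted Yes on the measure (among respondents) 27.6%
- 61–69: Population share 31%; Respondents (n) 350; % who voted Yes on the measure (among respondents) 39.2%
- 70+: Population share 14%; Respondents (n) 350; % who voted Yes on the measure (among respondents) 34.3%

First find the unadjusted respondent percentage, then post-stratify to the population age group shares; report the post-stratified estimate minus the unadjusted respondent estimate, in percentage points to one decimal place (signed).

-1.8 percentage points

Without adjustment, the pooled respondent share is:
  (450/1300)×37.6 + (150/1300)×27.6 + (350/1300)×39.2 + (350/1300)×34.3 = 35.9885%
Post-stratified estimate weights by population shares:
  0.21×37.6 + 0.34×27.6 + 0.31×39.2 + 0.14×34.3 = 34.234%
Difference = 34.234 − 35.9885 = -1.7545 pp.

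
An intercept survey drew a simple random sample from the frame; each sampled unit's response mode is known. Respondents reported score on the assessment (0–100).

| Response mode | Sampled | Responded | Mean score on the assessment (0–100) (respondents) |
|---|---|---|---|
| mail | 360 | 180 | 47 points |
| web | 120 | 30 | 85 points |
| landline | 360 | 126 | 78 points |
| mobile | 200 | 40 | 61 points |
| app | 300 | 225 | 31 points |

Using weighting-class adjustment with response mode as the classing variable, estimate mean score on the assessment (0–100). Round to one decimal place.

57.2

Response rates by class: mail 180/360 = 50%, web 30/120 = 25%, landline 126/360 = 35%, mobile 40/200 = 20%, app 225/300 = 75%.
Each respondent's weight = sampled/responded in their class; summing within a class gives n_sampled, so:
  mail: 360 × 47 = 16,920
  web: 120 × 85 = 10,200
  landline: 360 × 78 = 28,080
  mobile: 200 × 61 = 12,200
  app: 300 × 31 = 9300
Adjusted estimate = 76,700 / 1,340 = 57.2388 → 57.2.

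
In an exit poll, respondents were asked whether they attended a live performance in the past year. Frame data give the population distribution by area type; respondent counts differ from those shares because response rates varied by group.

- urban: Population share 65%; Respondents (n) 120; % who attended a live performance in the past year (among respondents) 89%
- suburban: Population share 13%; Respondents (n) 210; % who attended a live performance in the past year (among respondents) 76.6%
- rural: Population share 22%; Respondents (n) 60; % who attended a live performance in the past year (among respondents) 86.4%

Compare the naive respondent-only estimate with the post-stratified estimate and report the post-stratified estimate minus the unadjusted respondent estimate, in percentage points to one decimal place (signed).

Unadjusted (pooled respondent) estimate weights by respondent counts:
  (120/390)×89 + (210/390)×76.6 + (60/390)×86.4 = 81.9231%
Reweighting by population area type shares:
  0.65×89 + 0.13×76.6 + 0.22×86.4 = 86.816%
Difference = 86.816 − 81.9231 = 4.8929 pp.

+4.9 percentage points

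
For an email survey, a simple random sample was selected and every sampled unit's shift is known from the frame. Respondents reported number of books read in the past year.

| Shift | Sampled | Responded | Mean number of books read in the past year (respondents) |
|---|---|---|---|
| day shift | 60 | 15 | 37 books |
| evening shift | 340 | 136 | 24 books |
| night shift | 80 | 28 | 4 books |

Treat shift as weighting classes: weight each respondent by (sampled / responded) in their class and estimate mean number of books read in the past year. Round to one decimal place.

22.3

Response rates by class: day shift 15/60 = 25%, evening shift 136/340 = 40%, night shift 28/80 = 35%.
Inverse-response-rate weighting restores each class to its sampled count, so class totals weight by n_sampled:
  day shift: 60 × 37 = 2220
  evening shift: 340 × 24 = 8160
  night shift: 80 × 4 = 320
Adjusted estimate = 10,700 / 480 = 22.2917 → 22.3.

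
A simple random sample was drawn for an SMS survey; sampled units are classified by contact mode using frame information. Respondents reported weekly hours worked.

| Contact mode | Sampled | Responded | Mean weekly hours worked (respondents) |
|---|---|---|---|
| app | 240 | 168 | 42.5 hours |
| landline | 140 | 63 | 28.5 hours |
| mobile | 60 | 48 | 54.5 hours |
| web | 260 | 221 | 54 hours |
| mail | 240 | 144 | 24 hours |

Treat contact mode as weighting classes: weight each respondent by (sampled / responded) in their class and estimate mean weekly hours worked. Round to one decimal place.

Class response rates: app 168/240 = 70%, landline 63/140 = 45%, mobile 48/60 = 80%, web 221/260 = 85%, mail 144/240 = 60%.
Weighting each respondent by the inverse class response rate inflates each class back to its sampled size, so the class weight is n_sampled:
  app: 240 × 42.5 = 10,200
  landline: 140 × 28.5 = 3990
  mobile: 60 × 54.5 = 3270
  web: 260 × 54 = 14,040
  mail: 240 × 24 = 5760
Adjusted estimate = 37,260 / 940 = 39.6383 → 39.6.

39.6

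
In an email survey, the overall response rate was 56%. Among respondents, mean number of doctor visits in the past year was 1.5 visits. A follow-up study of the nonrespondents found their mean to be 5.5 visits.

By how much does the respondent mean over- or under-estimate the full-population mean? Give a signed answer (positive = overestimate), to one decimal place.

Nonresponse fraction = 1 − 0.56 = 0.44.
Bias = (nonresponse fraction) × (respondent mean − nonrespondent mean)
     = 0.44 × (1.5 − 5.5) = 0.44 × -4 = -1.76.

-1.8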